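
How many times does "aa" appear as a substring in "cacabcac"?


Searching for "aa" in "cacabcac"
Scanning each position:
  Position 0: "ca" => no
  Position 1: "ac" => no
  Position 2: "ca" => no
  Position 3: "ab" => no
  Position 4: "bc" => no
  Position 5: "ca" => no
  Position 6: "ac" => no
Total occurrences: 0

0


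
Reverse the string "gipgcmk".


Input: gipgcmk
Reading characters right to left:
  Position 6: 'k'
  Position 5: 'm'
  Position 4: 'c'
  Position 3: 'g'
  Position 2: 'p'
  Position 1: 'i'
  Position 0: 'g'
Reversed: kmcgpig

kmcgpig


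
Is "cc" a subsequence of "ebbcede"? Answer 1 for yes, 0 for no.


Check if "cc" is a subsequence of "ebbcede"
Greedy scan:
  Position 0 ('e'): no match needed
  Position 1 ('b'): no match needed
  Position 2 ('b'): no match needed
  Position 3 ('c'): matches sub[0] = 'c'
  Position 4 ('e'): no match needed
  Position 5 ('d'): no match needed
  Position 6 ('e'): no match needed
Only matched 1/2 characters => not a subsequence

0


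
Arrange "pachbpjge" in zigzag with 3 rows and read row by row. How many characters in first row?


Zigzag "pachbpjge" into 3 rows:
Placing characters:
  'p' => row 0
  'a' => row 1
  'c' => row 2
  'h' => row 1
  'b' => row 0
  'p' => row 1
  'j' => row 2
  'g' => row 1
  'e' => row 0
Rows:
  Row 0: "pbe"
  Row 1: "ahpg"
  Row 2: "cj"
First row length: 3

3


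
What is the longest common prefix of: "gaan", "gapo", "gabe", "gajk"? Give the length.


Words: gaan, gapo, gabe, gajk
  Position 0: all 'g' => match
  Position 1: all 'a' => match
  Position 2: ('a', 'p', 'b', 'j') => mismatch, stop
LCP = "ga" (length 2)

2


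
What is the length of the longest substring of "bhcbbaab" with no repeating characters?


Input: "bhcbbaab"
Sliding window (track last position of each char):
  Position 0 ('b'): window [0,0] length 1 -- new best
  Position 1 ('h'): window [0,1] length 2 -- new best
  Position 2 ('c'): window [0,2] length 3 -- new best
  Position 3 ('b'): repeat (last at 0), move window start to 1
  Position 3 ('b'): window [1,3] length 3
  Position 4 ('b'): repeat (last at 3), move window start to 4
  Position 4 ('b'): window [4,4] length 1
  Position 5 ('a'): window [4,5] length 2
  Position 6 ('a'): repeat (last at 5), move window start to 6
  Position 6 ('a'): window [6,6] length 1
  Position 7 ('b'): window [6,7] length 2
Longest substring with no repeats: "bhc" with length 3

3


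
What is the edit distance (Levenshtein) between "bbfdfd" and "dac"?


Computing edit distance: "bbfdfd" -> "dac"
DP table:
           d    a    c
      0    1    2    3
  b   1    1    2    3
  b   2    2    2    3
  f   3    3    3    3
  d   4    3    4    4
  f   5    4    4    5
  d   6    5    5    5
Edit distance = dp[6][3] = 5

5


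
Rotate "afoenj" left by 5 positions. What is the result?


Input: "afoenj", rotate left by 5
First 5 characters: "afoen"
Remaining characters: "j"
Concatenate remaining + first: "j" + "afoen" = "jafoen"

jafoen


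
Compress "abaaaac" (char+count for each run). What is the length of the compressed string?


Input: abaaaac
Runs:
  'a' x 1 => "a1"
  'b' x 1 => "b1"
  'a' x 4 => "a4"
  'c' x 1 => "c1"
Compressed: "a1b1a4c1"
Compressed length: 8

8


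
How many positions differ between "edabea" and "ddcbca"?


Comparing "edabea" and "ddcbca" position by position:
  Position 0: 'e' vs 'd' => DIFFER
  Position 1: 'd' vs 'd' => same
  Position 2: 'a' vs 'c' => DIFFER
  Position 3: 'b' vs 'b' => same
  Position 4: 'e' vs 'c' => DIFFER
  Position 5: 'a' vs 'a' => same
Positions that differ: 3

3


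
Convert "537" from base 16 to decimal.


Input: "537" in base 16
Positional expansion:
  Digit '5' (value 5) x 16^2 = 1280
  Digit '3' (value 3) x 16^1 = 48
  Digit '7' (value 7) x 16^0 = 7
Sum = 1335

1335


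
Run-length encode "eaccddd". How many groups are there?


Input: eaccddd
Scanning for consecutive runs:
  Group 1: 'e' x 1 (positions 0-0)
  Group 2: 'a' x 1 (positions 1-1)
  Group 3: 'c' x 2 (positions 2-3)
  Group 4: 'd' x 3 (positions 4-6)
Total groups: 4

4


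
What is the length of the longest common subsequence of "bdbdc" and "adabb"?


LCS of "bdbdc" and "adabb"
DP table:
           a    d    a    b    b
      0    0    0    0    0    0
  b   0    0    0    0    1    1
  d   0    0    1    1    1    1
  b   0    0    1    1    2    2
  d   0    0    1    1    2    2
  c   0    0    1    1    2    2
LCS length = dp[5][5] = 2

2


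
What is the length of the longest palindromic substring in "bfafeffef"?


Input: "bfafeffef"
Checking substrings for palindromes:
  [3:9] "feffef" (len 6) => palindrome
  [4:8] "effe" (len 4) => palindrome
  [1:4] "faf" (len 3) => palindrome
  [3:6] "fef" (len 3) => palindrome
  [6:9] "fef" (len 3) => palindrome
  [5:7] "ff" (len 2) => palindrome
Longest palindromic substring: "feffef" with length 6

6


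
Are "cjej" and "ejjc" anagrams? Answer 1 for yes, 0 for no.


Strings: "cjej", "ejjc"
Sorted first:  cejj
Sorted second: cejj
Sorted forms match => anagrams

1


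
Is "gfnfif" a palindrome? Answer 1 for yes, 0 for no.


Input: gfnfif
Reversed: fifnfg
  Compare pos 0 ('g') with pos 5 ('f'): MISMATCH
  Compare pos 1 ('f') with pos 4 ('i'): MISMATCH
  Compare pos 2 ('n') with pos 3 ('f'): MISMATCH
Result: not a palindrome

0


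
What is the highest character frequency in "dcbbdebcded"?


Input: dcbbdebcded
Character counts:
  'b': 3
  'c': 2
  'd': 4
  'e': 2
Maximum frequency: 4

4


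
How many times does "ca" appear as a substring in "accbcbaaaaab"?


Searching for "ca" in "accbcbaaaaab"
Scanning each position:
  Position 0: "ac" => no
  Position 1: "cc" => no
  Position 2: "cb" => no
  Position 3: "bc" => no
  Position 4: "cb" => no
  Position 5: "ba" => no
  Position 6: "aa" => no
  Position 7: "aa" => no
  Position 8: "aa" => no
  Position 9: "aa" => no
  Position 10: "ab" => no
Total occurrences: 0

0


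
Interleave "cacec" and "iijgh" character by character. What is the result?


Interleaving "cacec" and "iijgh":
  Position 0: 'c' from first, 'i' from second => "ci"
  Position 1: 'a' from first, 'i' from second => "ai"
  Position 2: 'c' from first, 'j' from second => "cj"
  Position 3: 'e' from first, 'g' from second => "eg"
  Position 4: 'c' from first, 'h' from second => "ch"
Result: ciaicjegch

ciaicjegch


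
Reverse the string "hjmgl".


Input: hjmgl
Reading characters right to left:
  Position 4: 'l'
  Position 3: 'g'
  Position 2: 'm'
  Position 1: 'j'
  Position 0: 'h'
Reversed: lgmjh

lgmjh


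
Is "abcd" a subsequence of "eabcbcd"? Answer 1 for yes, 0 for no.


Check if "abcd" is a subsequence of "eabcbcd"
Greedy scan:
  Position 0 ('e'): no match needed
  Position 1 ('a'): matches sub[0] = 'a'
  Position 2 ('b'): matches sub[1] = 'b'
  Position 3 ('c'): matches sub[2] = 'c'
  Position 4 ('b'): no match needed
  Position 5 ('c'): no match needed
  Position 6 ('d'): matches sub[3] = 'd'
All 4 characters matched => is a subsequence

1


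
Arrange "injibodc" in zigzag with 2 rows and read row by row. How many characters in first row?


Zigzag "injibodc" into 2 rows:
Placing characters:
  'i' => row 0
  'n' => row 1
  'j' => row 0
  'i' => row 1
  'b' => row 0
  'o' => row 1
  'd' => row 0
  'c' => row 1
Rows:
  Row 0: "ijbd"
  Row 1: "nioc"
First row length: 4

4


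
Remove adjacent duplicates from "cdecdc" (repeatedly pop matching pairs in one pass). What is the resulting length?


Input: cdecdc
Stack-based adjacent duplicate removal:
  Read 'c': push. Stack: c
  Read 'd': push. Stack: cd
  Read 'e': push. Stack: cde
  Read 'c': push. Stack: cdec
  Read 'd': push. Stack: cdecd
  Read 'c': push. Stack: cdecdc
Final stack: "cdecdc" (length 6)

6


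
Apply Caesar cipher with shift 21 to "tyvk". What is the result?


Caesar cipher: shift "tyvk" by 21
  't' (pos 19) + 21 = pos 14 = 'o'
  'y' (pos 24) + 21 = pos 19 = 't'
  'v' (pos 21) + 21 = pos 16 = 'q'
  'k' (pos 10) + 21 = pos 5 = 'f'
Result: otqf

otqf


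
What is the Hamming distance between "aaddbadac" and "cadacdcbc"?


Comparing "aaddbadac" and "cadacdcbc" position by position:
  Position 0: 'a' vs 'c' => differ
  Position 1: 'a' vs 'a' => same
  Position 2: 'd' vs 'd' => same
  Position 3: 'd' vs 'a' => differ
  Position 4: 'b' vs 'c' => differ
  Position 5: 'a' vs 'd' => differ
  Position 6: 'd' vs 'c' => differ
  Position 7: 'a' vs 'b' => differ
  Position 8: 'c' vs 'c' => same
Total differences (Hamming distance): 6

6


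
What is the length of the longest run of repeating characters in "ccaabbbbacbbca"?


Input: "ccaabbbbacbbca"
Scanning for longest run:
  Position 1 ('c'): continues run of 'c', length=2
  Position 2 ('a'): new char, reset run to 1
  Position 3 ('a'): continues run of 'a', length=2
  Position 4 ('b'): new char, reset run to 1
  Position 5 ('b'): continues run of 'b', length=2
  Position 6 ('b'): continues run of 'b', length=3
  Position 7 ('b'): continues run of 'b', length=4
  Position 8 ('a'): new char, reset run to 1
  Position 9 ('c'): new char, reset run to 1
  Position 10 ('b'): new char, reset run to 1
  Position 11 ('b'): continues run of 'b', length=2
  Position 12 ('c'): new char, reset run to 1
  Position 13 ('a'): new char, reset run to 1
Longest run: 'b' with length 4

4


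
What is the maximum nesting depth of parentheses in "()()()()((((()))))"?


Input: "()()()()((((()))))"
Tracking depth:
  Position 0 '(': depth becomes 1
  Position 1 ')': depth becomes 0
  Position 2 '(': depth becomes 1
  Position 3 ')': depth becomes 0
  Position 4 '(': depth becomes 1
  Position 5 ')': depth becomes 0
  Position 6 '(': depth becomes 1
  Position 7 ')': depth becomes 0
  Position 8 '(': depth becomes 1
  Position 9 '(': depth becomes 2
  Position 10 '(': depth becomes 3
  Position 11 '(': depth becomes 4
  Position 12 '(': depth becomes 5
  Position 13 ')': depth becomes 4
  Position 14 ')': depth becomes 3
  Position 15 ')': depth becomes 2
  Position 16 ')': depth becomes 1
  Position 17 ')': depth becomes 0
Maximum depth reached: 5

5


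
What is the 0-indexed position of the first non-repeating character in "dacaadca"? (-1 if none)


Input: dacaadca
Character frequencies:
  'a': 4
  'c': 2
  'd': 2
Scanning left to right for freq == 1:
  Position 0 ('d'): freq=2, skip
  Position 1 ('a'): freq=4, skip
  Position 2 ('c'): freq=2, skip
  Position 3 ('a'): freq=4, skip
  Position 4 ('a'): freq=4, skip
  Position 5 ('d'): freq=2, skip
  Position 6 ('c'): freq=2, skip
  Position 7 ('a'): freq=4, skip
  No unique character found => answer = -1

-1


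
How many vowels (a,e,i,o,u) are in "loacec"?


Input: loacec
Checking each character:
  'l' at position 0: consonant
  'o' at position 1: vowel (running total: 1)
  'a' at position 2: vowel (running total: 2)
  'c' at position 3: consonant
  'e' at position 4: vowel (running total: 3)
  'c' at position 5: consonant
Total vowels: 3

3


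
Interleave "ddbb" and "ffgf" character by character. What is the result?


Interleaving "ddbb" and "ffgf":
  Position 0: 'd' from first, 'f' from second => "df"
  Position 1: 'd' from first, 'f' from second => "df"
  Position 2: 'b' from first, 'g' from second => "bg"
  Position 3: 'b' from first, 'f' from second => "bf"
Result: dfdfbgbf

dfdfbgbf


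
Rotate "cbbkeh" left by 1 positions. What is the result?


Input: "cbbkeh", rotate left by 1
First 1 characters: "c"
Remaining characters: "bbkeh"
Concatenate remaining + first: "bbkeh" + "c" = "bbkehc"

bbkehc


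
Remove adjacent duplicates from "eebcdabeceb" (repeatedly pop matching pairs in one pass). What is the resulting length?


Input: eebcdabeceb
Stack-based adjacent duplicate removal:
  Read 'e': push. Stack: e
  Read 'e': matches stack top 'e' => pop. Stack: (empty)
  Read 'b': push. Stack: b
  Read 'c': push. Stack: bc
  Read 'd': push. Stack: bcd
  Read 'a': push. Stack: bcda
  Read 'b': push. Stack: bcdab
  Read 'e': push. Stack: bcdabe
  Read 'c': push. Stack: bcdabec
  Read 'e': push. Stack: bcdabece
  Read 'b': push. Stack: bcdabeceb
Final stack: "bcdabeceb" (length 9)

9


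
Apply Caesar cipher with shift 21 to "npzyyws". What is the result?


Caesar cipher: shift "npzyyws" by 21
  'n' (pos 13) + 21 = pos 8 = 'i'
  'p' (pos 15) + 21 = pos 10 = 'k'
  'z' (pos 25) + 21 = pos 20 = 'u'
  'y' (pos 24) + 21 = pos 19 = 't'
  'y' (pos 24) + 21 = pos 19 = 't'
  'w' (pos 22) + 21 = pos 17 = 'r'
  's' (pos 18) + 21 = pos 13 = 'n'
Result: ikuttrn

ikuttrn


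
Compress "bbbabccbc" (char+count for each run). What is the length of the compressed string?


Input: bbbabccbc
Runs:
  'b' x 3 => "b3"
  'a' x 1 => "a1"
  'b' x 1 => "b1"
  'c' x 2 => "c2"
  'b' x 1 => "b1"
  'c' x 1 => "c1"
Compressed: "b3a1b1c2b1c1"
Compressed length: 12

12


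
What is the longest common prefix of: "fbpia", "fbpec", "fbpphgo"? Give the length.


Words: fbpia, fbpec, fbpphgo
  Position 0: all 'f' => match
  Position 1: all 'b' => match
  Position 2: all 'p' => match
  Position 3: ('i', 'e', 'p') => mismatch, stop
LCP = "fbp" (length 3)

3


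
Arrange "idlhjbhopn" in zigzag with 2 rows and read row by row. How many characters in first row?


Zigzag "idlhjbhopn" into 2 rows:
Placing characters:
  'i' => row 0
  'd' => row 1
  'l' => row 0
  'h' => row 1
  'j' => row 0
  'b' => row 1
  'h' => row 0
  'o' => row 1
  'p' => row 0
  'n' => row 1
Rows:
  Row 0: "iljhp"
  Row 1: "dhbon"
First row length: 5

5


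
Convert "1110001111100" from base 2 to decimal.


Input: "1110001111100" in base 2
Positional expansion:
  Digit '1' (value 1) x 2^12 = 4096
  Digit '1' (value 1) x 2^11 = 2048
  Digit '1' (value 1) x 2^10 = 1024
  Digit '0' (value 0) x 2^9 = 0
  Digit '0' (value 0) x 2^8 = 0
  Digit '0' (value 0) x 2^7 = 0
  Digit '1' (value 1) x 2^6 = 64
  Digit '1' (value 1) x 2^5 = 32
  Digit '1' (value 1) x 2^4 = 16
  Digit '1' (value 1) x 2^3 = 8
  Digit '1' (value 1) x 2^2 = 4
  Digit '0' (value 0) x 2^1 = 0
  Digit '0' (value 0) x 2^0 = 0
Sum = 7292

7292


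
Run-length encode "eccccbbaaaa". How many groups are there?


Input: eccccbbaaaa
Scanning for consecutive runs:
  Group 1: 'e' x 1 (positions 0-0)
  Group 2: 'c' x 4 (positions 1-4)
  Group 3: 'b' x 2 (positions 5-6)
  Group 4: 'a' x 4 (positions 7-10)
Total groups: 4

4


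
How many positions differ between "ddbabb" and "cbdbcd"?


Comparing "ddbabb" and "cbdbcd" position by position:
  Position 0: 'd' vs 'c' => DIFFER
  Position 1: 'd' vs 'b' => DIFFER
  Position 2: 'b' vs 'd' => DIFFER
  Position 3: 'a' vs 'b' => DIFFER
  Position 4: 'b' vs 'c' => DIFFER
  Position 5: 'b' vs 'd' => DIFFER
Positions that differ: 6

6


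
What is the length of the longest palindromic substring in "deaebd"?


Input: "deaebd"
Checking substrings for palindromes:
  [1:4] "eae" (len 3) => palindrome
Longest palindromic substring: "eae" with length 3

3


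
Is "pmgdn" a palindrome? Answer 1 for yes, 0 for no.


Input: pmgdn
Reversed: ndgmp
  Compare pos 0 ('p') with pos 4 ('n'): MISMATCH
  Compare pos 1 ('m') with pos 3 ('d'): MISMATCH
Result: not a palindrome

0


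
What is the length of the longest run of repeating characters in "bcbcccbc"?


Input: "bcbcccbc"
Scanning for longest run:
  Position 1 ('c'): new char, reset run to 1
  Position 2 ('b'): new char, reset run to 1
  Position 3 ('c'): new char, reset run to 1
  Position 4 ('c'): continues run of 'c', length=2
  Position 5 ('c'): continues run of 'c', length=3
  Position 6 ('b'): new char, reset run to 1
  Position 7 ('c'): new char, reset run to 1
Longest run: 'c' with length 3

3


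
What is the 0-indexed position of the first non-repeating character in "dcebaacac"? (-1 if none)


Input: dcebaacac
Character frequencies:
  'a': 3
  'b': 1
  'c': 3
  'd': 1
  'e': 1
Scanning left to right for freq == 1:
  Position 0 ('d'): unique! => answer = 0

0


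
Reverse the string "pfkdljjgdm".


Input: pfkdljjgdm
Reading characters right to left:
  Position 9: 'm'
  Position 8: 'd'
  Position 7: 'g'
  Position 6: 'j'
  Position 5: 'j'
  Position 4: 'l'
  Position 3: 'd'
  Position 2: 'k'
  Position 1: 'f'
  Position 0: 'p'
Reversed: mdgjjldkfp

mdgjjldkfp


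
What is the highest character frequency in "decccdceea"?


Input: decccdceea
Character counts:
  'a': 1
  'c': 4
  'd': 2
  'e': 3
Maximum frequency: 4

4


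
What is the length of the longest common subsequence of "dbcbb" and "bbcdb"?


LCS of "dbcbb" and "bbcdb"
DP table:
           b    b    c    d    b
      0    0    0    0    0    0
  d   0    0    0    0    1    1
  b   0    1    1    1    1    2
  c   0    1    1    2    2    2
  b   0    1    2    2    2    3
  b   0    1    2    2    2    3
LCS length = dp[5][5] = 3

3


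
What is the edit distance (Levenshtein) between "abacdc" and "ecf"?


Computing edit distance: "abacdc" -> "ecf"
DP table:
           e    c    f
      0    1    2    3
  a   1    1    2    3
  b   2    2    2    3
  a   3    3    3    3
  c   4    4    3    4
  d   5    5    4    4
  c   6    6    5    5
Edit distance = dp[6][3] = 5

5


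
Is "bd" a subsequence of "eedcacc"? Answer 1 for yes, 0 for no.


Check if "bd" is a subsequence of "eedcacc"
Greedy scan:
  Position 0 ('e'): no match needed
  Position 1 ('e'): no match needed
  Position 2 ('d'): no match needed
  Position 3 ('c'): no match needed
  Position 4 ('a'): no match needed
  Position 5 ('c'): no match needed
  Position 6 ('c'): no match needed
Only matched 0/2 characters => not a subsequence

0


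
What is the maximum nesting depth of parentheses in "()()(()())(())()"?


Input: "()()(()())(())()"
Tracking depth:
  Position 0 '(': depth becomes 1
  Position 1 ')': depth becomes 0
  Position 2 '(': depth becomes 1
  Position 3 ')': depth becomes 0
  Position 4 '(': depth becomes 1
  Position 5 '(': depth becomes 2
  Position 6 ')': depth becomes 1
  Position 7 '(': depth becomes 2
  Position 8 ')': depth becomes 1
  Position 9 ')': depth becomes 0
  Position 10 '(': depth becomes 1
  Position 11 '(': depth becomes 2
  Position 12 ')': depth becomes 1
  Position 13 ')': depth becomes 0
  Position 14 '(': depth becomes 1
  Position 15 ')': depth becomes 0
Maximum depth reached: 2

2


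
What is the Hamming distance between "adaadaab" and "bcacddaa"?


Comparing "adaadaab" and "bcacddaa" position by position:
  Position 0: 'a' vs 'b' => differ
  Position 1: 'd' vs 'c' => differ
  Position 2: 'a' vs 'a' => same
  Position 3: 'a' vs 'c' => differ
  Position 4: 'd' vs 'd' => same
  Position 5: 'a' vs 'd' => differ
  Position 6: 'a' vs 'a' => same
  Position 7: 'b' vs 'a' => differ
Total differences (Hamming distance): 5

5


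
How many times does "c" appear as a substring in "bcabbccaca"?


Searching for "c" in "bcabbccaca"
Scanning each position:
  Position 0: "b" => no
  Position 1: "c" => MATCH
  Position 2: "a" => no
  Position 3: "b" => no
  Position 4: "b" => no
  Position 5: "c" => MATCH
  Position 6: "c" => MATCH
  Position 7: "a" => no
  Position 8: "c" => MATCH
  Position 9: "a" => no
Total occurrences: 4

4


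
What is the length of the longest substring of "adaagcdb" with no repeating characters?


Input: "adaagcdb"
Sliding window (track last position of each char):
  Position 0 ('a'): window [0,0] length 1 -- new best
  Position 1 ('d'): window [0,1] length 2 -- new best
  Position 2 ('a'): repeat (last at 0), move window start to 1
  Position 2 ('a'): window [1,2] length 2
  Position 3 ('a'): repeat (last at 2), move window start to 3
  Position 3 ('a'): window [3,3] length 1
  Position 4 ('g'): window [3,4] length 2
  Position 5 ('c'): window [3,5] length 3 -- new best
  Position 6 ('d'): window [3,6] length 4 -- new best
  Position 7 ('b'): window [3,7] length 5 -- new best
Longest substring with no repeats: "agcdb" with length 5

5


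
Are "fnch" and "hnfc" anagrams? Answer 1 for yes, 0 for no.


Strings: "fnch", "hnfc"
Sorted first:  cfhn
Sorted second: cfhn
Sorted forms match => anagrams

1


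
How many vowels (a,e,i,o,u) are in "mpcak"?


Input: mpcak
Checking each character:
  'm' at position 0: consonant
  'p' at position 1: consonant
  'c' at position 2: consonant
  'a' at position 3: vowel (running total: 1)
  'k' at position 4: consonant
Total vowels: 1

1


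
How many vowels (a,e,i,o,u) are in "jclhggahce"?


Input: jclhggahce
Checking each character:
  'j' at position 0: consonant
  'c' at position 1: consonant
  'l' at position 2: consonant
  'h' at position 3: consonant
  'g' at position 4: consonant
  'g' at position 5: consonant
  'a' at position 6: vowel (running total: 1)
  'h' at position 7: consonant
  'c' at position 8: consonant
  'e' at position 9: vowel (running total: 2)
Total vowels: 2

2


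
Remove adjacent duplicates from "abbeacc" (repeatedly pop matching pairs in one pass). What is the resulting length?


Input: abbeacc
Stack-based adjacent duplicate removal:
  Read 'a': push. Stack: a
  Read 'b': push. Stack: ab
  Read 'b': matches stack top 'b' => pop. Stack: a
  Read 'e': push. Stack: ae
  Read 'a': push. Stack: aea
  Read 'c': push. Stack: aeac
  Read 'c': matches stack top 'c' => pop. Stack: aea
Final stack: "aea" (length 3)

3


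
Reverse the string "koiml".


Input: koiml
Reading characters right to left:
  Position 4: 'l'
  Position 3: 'm'
  Position 2: 'i'
  Position 1: 'o'
  Position 0: 'k'
Reversed: lmiok

lmiok


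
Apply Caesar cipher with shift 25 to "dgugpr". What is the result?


Caesar cipher: shift "dgugpr" by 25
  'd' (pos 3) + 25 = pos 2 = 'c'
  'g' (pos 6) + 25 = pos 5 = 'f'
  'u' (pos 20) + 25 = pos 19 = 't'
  'g' (pos 6) + 25 = pos 5 = 'f'
  'p' (pos 15) + 25 = pos 14 = 'o'
  'r' (pos 17) + 25 = pos 16 = 'q'
Result: cftfoq

cftfoq


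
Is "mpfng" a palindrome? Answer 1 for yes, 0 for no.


Input: mpfng
Reversed: gnfpm
  Compare pos 0 ('m') with pos 4 ('g'): MISMATCH
  Compare pos 1 ('p') with pos 3 ('n'): MISMATCH
Result: not a palindrome

0


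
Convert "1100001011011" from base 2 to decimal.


Input: "1100001011011" in base 2
Positional expansion:
  Digit '1' (value 1) x 2^12 = 4096
  Digit '1' (value 1) x 2^11 = 2048
  Digit '0' (value 0) x 2^10 = 0
  Digit '0' (value 0) x 2^9 = 0
  Digit '0' (value 0) x 2^8 = 0
  Digit '0' (value 0) x 2^7 = 0
  Digit '1' (value 1) x 2^6 = 64
  Digit '0' (value 0) x 2^5 = 0
  Digit '1' (value 1) x 2^4 = 16
  Digit '1' (value 1) x 2^3 = 8
  Digit '0' (value 0) x 2^2 = 0
  Digit '1' (value 1) x 2^1 = 2
  Digit '1' (value 1) x 2^0 = 1
Sum = 6235

6235


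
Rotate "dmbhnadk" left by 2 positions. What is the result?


Input: "dmbhnadk", rotate left by 2
First 2 characters: "dm"
Remaining characters: "bhnadk"
Concatenate remaining + first: "bhnadk" + "dm" = "bhnadkdm"

bhnadkdm


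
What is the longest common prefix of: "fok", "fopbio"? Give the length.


Words: fok, fopbio
  Position 0: all 'f' => match
  Position 1: all 'o' => match
  Position 2: ('k', 'p') => mismatch, stop
LCP = "fo" (length 2)

2


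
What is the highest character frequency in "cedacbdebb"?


Input: cedacbdebb
Character counts:
  'a': 1
  'b': 3
  'c': 2
  'd': 2
  'e': 2
Maximum frequency: 3

3


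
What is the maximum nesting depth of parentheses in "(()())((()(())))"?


Input: "(()())((()(())))"
Tracking depth:
  Position 0 '(': depth becomes 1
  Position 1 '(': depth becomes 2
  Position 2 ')': depth becomes 1
  Position 3 '(': depth becomes 2
  Position 4 ')': depth becomes 1
  Position 5 ')': depth becomes 0
  Position 6 '(': depth becomes 1
  Position 7 '(': depth becomes 2
  Position 8 '(': depth becomes 3
  Position 9 ')': depth becomes 2
  Position 10 '(': depth becomes 3
  Position 11 '(': depth becomes 4
  Position 12 ')': depth becomes 3
  Position 13 ')': depth becomes 2
  Position 14 ')': depth becomes 1
  Position 15 ')': depth becomes 0
Maximum depth reached: 4

4


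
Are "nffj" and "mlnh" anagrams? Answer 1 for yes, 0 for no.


Strings: "nffj", "mlnh"
Sorted first:  ffjn
Sorted second: hlmn
Differ at position 0: 'f' vs 'h' => not anagrams

0


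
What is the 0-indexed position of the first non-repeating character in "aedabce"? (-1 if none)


Input: aedabce
Character frequencies:
  'a': 2
  'b': 1
  'c': 1
  'd': 1
  'e': 2
Scanning left to right for freq == 1:
  Position 0 ('a'): freq=2, skip
  Position 1 ('e'): freq=2, skip
  Position 2 ('d'): unique! => answer = 2

2


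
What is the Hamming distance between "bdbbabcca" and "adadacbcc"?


Comparing "bdbbabcca" and "adadacbcc" position by position:
  Position 0: 'b' vs 'a' => differ
  Position 1: 'd' vs 'd' => same
  Position 2: 'b' vs 'a' => differ
  Position 3: 'b' vs 'd' => differ
  Position 4: 'a' vs 'a' => same
  Position 5: 'b' vs 'c' => differ
  Position 6: 'c' vs 'b' => differ
  Position 7: 'c' vs 'c' => same
  Position 8: 'a' vs 'c' => differ
Total differences (Hamming distance): 6

6


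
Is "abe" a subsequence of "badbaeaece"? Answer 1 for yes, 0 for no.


Check if "abe" is a subsequence of "badbaeaece"
Greedy scan:
  Position 0 ('b'): no match needed
  Position 1 ('a'): matches sub[0] = 'a'
  Position 2 ('d'): no match needed
  Position 3 ('b'): matches sub[1] = 'b'
  Position 4 ('a'): no match needed
  Position 5 ('e'): matches sub[2] = 'e'
  Position 6 ('a'): no match needed
  Position 7 ('e'): no match needed
  Position 8 ('c'): no match needed
  Position 9 ('e'): no match needed
All 3 characters matched => is a subsequence

1


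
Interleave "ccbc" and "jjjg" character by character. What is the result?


Interleaving "ccbc" and "jjjg":
  Position 0: 'c' from first, 'j' from second => "cj"
  Position 1: 'c' from first, 'j' from second => "cj"
  Position 2: 'b' from first, 'j' from second => "bj"
  Position 3: 'c' from first, 'g' from second => "cg"
Result: cjcjbjcg

cjcjbjcg


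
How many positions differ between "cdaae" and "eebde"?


Comparing "cdaae" and "eebde" position by position:
  Position 0: 'c' vs 'e' => DIFFER
  Position 1: 'd' vs 'e' => DIFFER
  Position 2: 'a' vs 'b' => DIFFER
  Position 3: 'a' vs 'd' => DIFFER
  Position 4: 'e' vs 'e' => same
Positions that differ: 4

4


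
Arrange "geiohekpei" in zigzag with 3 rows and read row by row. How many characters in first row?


Zigzag "geiohekpei" into 3 rows:
Placing characters:
  'g' => row 0
  'e' => row 1
  'i' => row 2
  'o' => row 1
  'h' => row 0
  'e' => row 1
  'k' => row 2
  'p' => row 1
  'e' => row 0
  'i' => row 1
Rows:
  Row 0: "ghe"
  Row 1: "eoepi"
  Row 2: "ik"
First row length: 3

3


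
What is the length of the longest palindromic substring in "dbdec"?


Input: "dbdec"
Checking substrings for palindromes:
  [0:3] "dbd" (len 3) => palindrome
Longest palindromic substring: "dbd" with length 3

3


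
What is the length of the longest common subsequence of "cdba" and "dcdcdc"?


LCS of "cdba" and "dcdcdc"
DP table:
           d    c    d    c    d    c
      0    0    0    0    0    0    0
  c   0    0    1    1    1    1    1
  d   0    1    1    2    2    2    2
  b   0    1    1    2    2    2    2
  a   0    1    1    2    2    2    2
LCS length = dp[4][6] = 2

2


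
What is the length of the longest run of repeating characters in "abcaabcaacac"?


Input: "abcaabcaacac"
Scanning for longest run:
  Position 1 ('b'): new char, reset run to 1
  Position 2 ('c'): new char, reset run to 1
  Position 3 ('a'): new char, reset run to 1
  Position 4 ('a'): continues run of 'a', length=2
  Position 5 ('b'): new char, reset run to 1
  Position 6 ('c'): new char, reset run to 1
  Position 7 ('a'): new char, reset run to 1
  Position 8 ('a'): continues run of 'a', length=2
  Position 9 ('c'): new char, reset run to 1
  Position 10 ('a'): new char, reset run to 1
  Position 11 ('c'): new char, reset run to 1
Longest run: 'a' with length 2

2


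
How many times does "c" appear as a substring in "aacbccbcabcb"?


Searching for "c" in "aacbccbcabcb"
Scanning each position:
  Position 0: "a" => no
  Position 1: "a" => no
  Position 2: "c" => MATCH
  Position 3: "b" => no
  Position 4: "c" => MATCH
  Position 5: "c" => MATCH
  Position 6: "b" => no
  Position 7: "c" => MATCH
  Position 8: "a" => no
  Position 9: "b" => no
  Position 10: "c" => MATCH
  Position 11: "b" => no
Total occurrences: 5

5


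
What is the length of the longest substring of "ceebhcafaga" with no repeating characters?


Input: "ceebhcafaga"
Sliding window (track last position of each char):
  Position 0 ('c'): window [0,0] length 1 -- new best
  Position 1 ('e'): window [0,1] length 2 -- new best
  Position 2 ('e'): repeat (last at 1), move window start to 2
  Position 2 ('e'): window [2,2] length 1
  Position 3 ('b'): window [2,3] length 2
  Position 4 ('h'): window [2,4] length 3 -- new best
  Position 5 ('c'): window [2,5] length 4 -- new best
  Position 6 ('a'): window [2,6] length 5 -- new best
  Position 7 ('f'): window [2,7] length 6 -- new best
  Position 8 ('a'): repeat (last at 6), move window start to 7
  Position 8 ('a'): window [7,8] length 2
  Position 9 ('g'): window [7,9] length 3
  Position 10 ('a'): repeat (last at 8), move window start to 9
  Position 10 ('a'): window [9,10] length 2
Longest substring with no repeats: "ebhcaf" with length 6

6


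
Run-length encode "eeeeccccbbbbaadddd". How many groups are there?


Input: eeeeccccbbbbaadddd
Scanning for consecutive runs:
  Group 1: 'e' x 4 (positions 0-3)
  Group 2: 'c' x 4 (positions 4-7)
  Group 3: 'b' x 4 (positions 8-11)
  Group 4: 'a' x 2 (positions 12-13)
  Group 5: 'd' x 4 (positions 14-17)
Total groups: 5

5


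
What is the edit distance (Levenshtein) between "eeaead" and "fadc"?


Computing edit distance: "eeaead" -> "fadc"
DP table:
           f    a    d    c
      0    1    2    3    4
  e   1    1    2    3    4
  e   2    2    2    3    4
  a   3    3    2    3    4
  e   4    4    3    3    4
  a   5    5    4    4    4
  d   6    6    5    4    5
Edit distance = dp[6][4] = 5

5


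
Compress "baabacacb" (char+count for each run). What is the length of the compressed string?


Input: baabacacb
Runs:
  'b' x 1 => "b1"
  'a' x 2 => "a2"
  'b' x 1 => "b1"
  'a' x 1 => "a1"
  'c' x 1 => "c1"
  'a' x 1 => "a1"
  'c' x 1 => "c1"
  'b' x 1 => "b1"
Compressed: "b1a2b1a1c1a1c1b1"
Compressed length: 16

16


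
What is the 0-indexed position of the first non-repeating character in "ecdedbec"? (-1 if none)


Input: ecdedbec
Character frequencies:
  'b': 1
  'c': 2
  'd': 2
  'e': 3
Scanning left to right for freq == 1:
  Position 0 ('e'): freq=3, skip
  Position 1 ('c'): freq=2, skip
  Position 2 ('d'): freq=2, skip
  Position 3 ('e'): freq=3, skip
  Position 4 ('d'): freq=2, skip
  Position 5 ('b'): unique! => answer = 5

5


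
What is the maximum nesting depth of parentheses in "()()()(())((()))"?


Input: "()()()(())((()))"
Tracking depth:
  Position 0 '(': depth becomes 1
  Position 1 ')': depth becomes 0
  Position 2 '(': depth becomes 1
  Position 3 ')': depth becomes 0
  Position 4 '(': depth becomes 1
  Position 5 ')': depth becomes 0
  Position 6 '(': depth becomes 1
  Position 7 '(': depth becomes 2
  Position 8 ')': depth becomes 1
  Position 9 ')': depth becomes 0
  Position 10 '(': depth becomes 1
  Position 11 '(': depth becomes 2
  Position 12 '(': depth becomes 3
  Position 13 ')': depth becomes 2
  Position 14 ')': depth becomes 1
  Position 15 ')': depth becomes 0
Maximum depth reached: 3

3


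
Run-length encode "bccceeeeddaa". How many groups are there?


Input: bccceeeeddaa
Scanning for consecutive runs:
  Group 1: 'b' x 1 (positions 0-0)
  Group 2: 'c' x 3 (positions 1-3)
  Group 3: 'e' x 4 (positions 4-7)
  Group 4: 'd' x 2 (positions 8-9)
  Group 5: 'a' x 2 (positions 10-11)
Total groups: 5

5


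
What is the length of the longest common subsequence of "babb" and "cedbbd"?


LCS of "babb" and "cedbbd"
DP table:
           c    e    d    b    b    d
      0    0    0    0    0    0    0
  b   0    0    0    0    1    1    1
  a   0    0    0    0    1    1    1
  b   0    0    0    0    1    2    2
  b   0    0    0    0    1    2    2
LCS length = dp[4][6] = 2

2


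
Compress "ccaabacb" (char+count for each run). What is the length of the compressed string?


Input: ccaabacb
Runs:
  'c' x 2 => "c2"
  'a' x 2 => "a2"
  'b' x 1 => "b1"
  'a' x 1 => "a1"
  'c' x 1 => "c1"
  'b' x 1 => "b1"
Compressed: "c2a2b1a1c1b1"
Compressed length: 12

12


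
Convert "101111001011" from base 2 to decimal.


Input: "101111001011" in base 2
Positional expansion:
  Digit '1' (value 1) x 2^11 = 2048
  Digit '0' (value 0) x 2^10 = 0
  Digit '1' (value 1) x 2^9 = 512
  Digit '1' (value 1) x 2^8 = 256
  Digit '1' (value 1) x 2^7 = 128
  Digit '1' (value 1) x 2^6 = 64
  Digit '0' (value 0) x 2^5 = 0
  Digit '0' (value 0) x 2^4 = 0
  Digit '1' (value 1) x 2^3 = 8
  Digit '0' (value 0) x 2^2 = 0
  Digit '1' (value 1) x 2^1 = 2
  Digit '1' (value 1) x 2^0 = 1
Sum = 3019

3019


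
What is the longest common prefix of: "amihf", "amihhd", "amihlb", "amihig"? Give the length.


Words: amihf, amihhd, amihlb, amihig
  Position 0: all 'a' => match
  Position 1: all 'm' => match
  Position 2: all 'i' => match
  Position 3: all 'h' => match
  Position 4: ('f', 'h', 'l', 'i') => mismatch, stop
LCP = "amih" (length 4)

4


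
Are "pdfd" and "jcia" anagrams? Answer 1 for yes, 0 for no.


Strings: "pdfd", "jcia"
Sorted first:  ddfp
Sorted second: acij
Differ at position 0: 'd' vs 'a' => not anagrams

0


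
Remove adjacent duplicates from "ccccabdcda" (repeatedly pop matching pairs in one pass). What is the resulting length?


Input: ccccabdcda
Stack-based adjacent duplicate removal:
  Read 'c': push. Stack: c
  Read 'c': matches stack top 'c' => pop. Stack: (empty)
  Read 'c': push. Stack: c
  Read 'c': matches stack top 'c' => pop. Stack: (empty)
  Read 'a': push. Stack: a
  Read 'b': push. Stack: ab
  Read 'd': push. Stack: abd
  Read 'c': push. Stack: abdc
  Read 'd': push. Stack: abdcd
  Read 'a': push. Stack: abdcda
Final stack: "abdcda" (length 6)

6


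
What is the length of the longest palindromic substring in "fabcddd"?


Input: "fabcddd"
Checking substrings for palindromes:
  [4:7] "ddd" (len 3) => palindrome
  [4:6] "dd" (len 2) => palindrome
  [5:7] "dd" (len 2) => palindrome
Longest palindromic substring: "ddd" with length 3

3


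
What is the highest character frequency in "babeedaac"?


Input: babeedaac
Character counts:
  'a': 3
  'b': 2
  'c': 1
  'd': 1
  'e': 2
Maximum frequency: 3

3


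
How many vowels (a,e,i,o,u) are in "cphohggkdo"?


Input: cphohggkdo
Checking each character:
  'c' at position 0: consonant
  'p' at position 1: consonant
  'h' at position 2: consonant
  'o' at position 3: vowel (running total: 1)
  'h' at position 4: consonant
  'g' at position 5: consonant
  'g' at position 6: consonant
  'k' at position 7: consonant
  'd' at position 8: consonant
  'o' at position 9: vowel (running total: 2)
Total vowels: 2

2


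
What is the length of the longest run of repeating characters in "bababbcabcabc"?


Input: "bababbcabcabc"
Scanning for longest run:
  Position 1 ('a'): new char, reset run to 1
  Position 2 ('b'): new char, reset run to 1
  Position 3 ('a'): new char, reset run to 1
  Position 4 ('b'): new char, reset run to 1
  Position 5 ('b'): continues run of 'b', length=2
  Position 6 ('c'): new char, reset run to 1
  Position 7 ('a'): new char, reset run to 1
  Position 8 ('b'): new char, reset run to 1
  Position 9 ('c'): new char, reset run to 1
  Position 10 ('a'): new char, reset run to 1
  Position 11 ('b'): new char, reset run to 1
  Position 12 ('c'): new char, reset run to 1
Longest run: 'b' with length 2

2


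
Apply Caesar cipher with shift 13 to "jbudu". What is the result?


Caesar cipher: shift "jbudu" by 13
  'j' (pos 9) + 13 = pos 22 = 'w'
  'b' (pos 1) + 13 = pos 14 = 'o'
  'u' (pos 20) + 13 = pos 7 = 'h'
  'd' (pos 3) + 13 = pos 16 = 'q'
  'u' (pos 20) + 13 = pos 7 = 'h'
Result: wohqh

wohqh


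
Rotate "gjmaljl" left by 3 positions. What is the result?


Input: "gjmaljl", rotate left by 3
First 3 characters: "gjm"
Remaining characters: "aljl"
Concatenate remaining + first: "aljl" + "gjm" = "aljlgjm"

aljlgjm


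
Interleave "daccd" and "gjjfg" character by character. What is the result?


Interleaving "daccd" and "gjjfg":
  Position 0: 'd' from first, 'g' from second => "dg"
  Position 1: 'a' from first, 'j' from second => "aj"
  Position 2: 'c' from first, 'j' from second => "cj"
  Position 3: 'c' from first, 'f' from second => "cf"
  Position 4: 'd' from first, 'g' from second => "dg"
Result: dgajcjcfdg

dgajcjcfdg


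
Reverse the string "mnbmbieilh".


Input: mnbmbieilh
Reading characters right to left:
  Position 9: 'h'
  Position 8: 'l'
  Position 7: 'i'
  Position 6: 'e'
  Position 5: 'i'
  Position 4: 'b'
  Position 3: 'm'
  Position 2: 'b'
  Position 1: 'n'
  Position 0: 'm'
Reversed: hlieibmbnm

hlieibmbnm


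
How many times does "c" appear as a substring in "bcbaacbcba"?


Searching for "c" in "bcbaacbcba"
Scanning each position:
  Position 0: "b" => no
  Position 1: "c" => MATCH
  Position 2: "b" => no
  Position 3: "a" => no
  Position 4: "a" => no
  Position 5: "c" => MATCH
  Position 6: "b" => no
  Position 7: "c" => MATCH
  Position 8: "b" => no
  Position 9: "a" => no
Total occurrences: 3

3


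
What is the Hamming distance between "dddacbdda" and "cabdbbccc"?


Comparing "dddacbdda" and "cabdbbccc" position by position:
  Position 0: 'd' vs 'c' => differ
  Position 1: 'd' vs 'a' => differ
  Position 2: 'd' vs 'b' => differ
  Position 3: 'a' vs 'd' => differ
  Position 4: 'c' vs 'b' => differ
  Position 5: 'b' vs 'b' => same
  Position 6: 'd' vs 'c' => differ
  Position 7: 'd' vs 'c' => differ
  Position 8: 'a' vs 'c' => differ
Total differences (Hamming distance): 8

8


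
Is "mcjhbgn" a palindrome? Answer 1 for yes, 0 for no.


Input: mcjhbgn
Reversed: ngbhjcm
  Compare pos 0 ('m') with pos 6 ('n'): MISMATCH
  Compare pos 1 ('c') with pos 5 ('g'): MISMATCH
  Compare pos 2 ('j') with pos 4 ('b'): MISMATCH
Result: not a palindrome

0


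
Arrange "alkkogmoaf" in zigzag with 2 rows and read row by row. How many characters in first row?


Zigzag "alkkogmoaf" into 2 rows:
Placing characters:
  'a' => row 0
  'l' => row 1
  'k' => row 0
  'k' => row 1
  'o' => row 0
  'g' => row 1
  'm' => row 0
  'o' => row 1
  'a' => row 0
  'f' => row 1
Rows:
  Row 0: "akoma"
  Row 1: "lkgof"
First row length: 5

5


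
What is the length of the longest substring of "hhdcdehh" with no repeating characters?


Input: "hhdcdehh"
Sliding window (track last position of each char):
  Position 0 ('h'): window [0,0] length 1 -- new best
  Position 1 ('h'): repeat (last at 0), move window start to 1
  Position 1 ('h'): window [1,1] length 1
  Position 2 ('d'): window [1,2] length 2 -- new best
  Position 3 ('c'): window [1,3] length 3 -- new best
  Position 4 ('d'): repeat (last at 2), move window start to 3
  Position 4 ('d'): window [3,4] length 2
  Position 5 ('e'): window [3,5] length 3
  Position 6 ('h'): window [3,6] length 4 -- new best
  Position 7 ('h'): repeat (last at 6), move window start to 7
  Position 7 ('h'): window [7,7] length 1
Longest substring with no repeats: "cdeh" with length 4

4


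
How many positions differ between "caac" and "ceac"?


Comparing "caac" and "ceac" position by position:
  Position 0: 'c' vs 'c' => same
  Position 1: 'a' vs 'e' => DIFFER
  Position 2: 'a' vs 'a' => same
  Position 3: 'c' vs 'c' => same
Positions that differ: 1

1


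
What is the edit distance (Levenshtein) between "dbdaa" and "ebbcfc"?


Computing edit distance: "dbdaa" -> "ebbcfc"
DP table:
           e    b    b    c    f    c
      0    1    2    3    4    5    6
  d   1    1    2    3    4    5    6
  b   2    2    1    2    3    4    5
  d   3    3    2    2    3    4    5
  a   4    4    3    3    3    4    5
  a   5    5    4    4    4    4    5
Edit distance = dp[5][6] = 5

5


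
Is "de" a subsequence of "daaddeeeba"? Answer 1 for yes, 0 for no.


Check if "de" is a subsequence of "daaddeeeba"
Greedy scan:
  Position 0 ('d'): matches sub[0] = 'd'
  Position 1 ('a'): no match needed
  Position 2 ('a'): no match needed
  Position 3 ('d'): no match needed
  Position 4 ('d'): no match needed
  Position 5 ('e'): matches sub[1] = 'e'
  Position 6 ('e'): no match needed
  Position 7 ('e'): no match needed
  Position 8 ('b'): no match needed
  Position 9 ('a'): no match needed
All 2 characters matched => is a subsequence

1
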